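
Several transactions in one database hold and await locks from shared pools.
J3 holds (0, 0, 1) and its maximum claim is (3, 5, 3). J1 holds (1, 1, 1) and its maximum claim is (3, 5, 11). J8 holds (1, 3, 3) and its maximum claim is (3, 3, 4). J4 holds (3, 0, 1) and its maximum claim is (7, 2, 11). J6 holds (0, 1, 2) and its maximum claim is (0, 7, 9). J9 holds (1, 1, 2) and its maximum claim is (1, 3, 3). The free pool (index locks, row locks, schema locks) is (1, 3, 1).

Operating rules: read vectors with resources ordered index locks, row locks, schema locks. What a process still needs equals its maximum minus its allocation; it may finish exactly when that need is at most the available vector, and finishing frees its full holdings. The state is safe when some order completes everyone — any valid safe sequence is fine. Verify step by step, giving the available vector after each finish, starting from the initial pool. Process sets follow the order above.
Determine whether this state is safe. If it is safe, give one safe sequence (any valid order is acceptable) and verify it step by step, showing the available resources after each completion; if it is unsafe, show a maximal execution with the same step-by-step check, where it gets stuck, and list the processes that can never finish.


UNSAFE — no complete ordering exists.
Key observation: after J9, J8, J3, J6 complete, (3, 8, 9) is the best the pool ever gets, yet each leftover process wants more schema locks.
The run J9, J8, J3, J6 cannot be extended any further. Verifying each step:
  pool = (1, 3, 1)
  J9 needs (0, 2, 1) <= (1, 3, 1) -> finishes; pool += (1, 1, 2) = (2, 4, 3)
  J8 needs (2, 0, 1) <= (2, 4, 3) -> finishes; pool += (1, 3, 3) = (3, 7, 6)
  J3 needs (3, 5, 2) <= (3, 7, 6) -> finishes; pool += (0, 0, 1) = (3, 7, 7)
  J6 needs (0, 6, 7) <= (3, 7, 7) -> finishes; pool += (0, 1, 2) = (3, 8, 9)
  J1 cannot run: need (2, 4, 10) vs free (3, 8, 9) (insufficient schema locks)
  J4 cannot run: need (4, 2, 10) vs free (3, 8, 9) (insufficient index locks and schema locks)
Processes that can never finish: J1 and J4.


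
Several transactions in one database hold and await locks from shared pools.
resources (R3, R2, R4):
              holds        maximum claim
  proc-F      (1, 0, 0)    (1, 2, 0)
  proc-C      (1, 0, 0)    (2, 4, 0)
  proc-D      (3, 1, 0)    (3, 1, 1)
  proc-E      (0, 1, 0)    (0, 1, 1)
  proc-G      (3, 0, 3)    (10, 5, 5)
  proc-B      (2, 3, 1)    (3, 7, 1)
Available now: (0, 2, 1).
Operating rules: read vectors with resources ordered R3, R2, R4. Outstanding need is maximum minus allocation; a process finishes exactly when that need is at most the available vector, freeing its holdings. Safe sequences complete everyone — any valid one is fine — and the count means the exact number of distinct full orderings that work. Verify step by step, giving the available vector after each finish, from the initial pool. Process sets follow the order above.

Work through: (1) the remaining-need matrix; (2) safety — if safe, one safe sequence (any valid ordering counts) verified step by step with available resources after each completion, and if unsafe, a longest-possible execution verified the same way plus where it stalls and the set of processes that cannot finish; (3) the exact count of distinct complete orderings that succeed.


(1) Outstanding need per process (order R3, R2, R4):
  proc-F: (0, 2, 0)
  proc-C: (1, 4, 0)
  proc-D: (0, 0, 1)
  proc-E: (0, 0, 1)
  proc-G: (7, 5, 2)
  proc-B: (1, 4, 0)
(2) SAFE. One safe sequence: proc-F, proc-E, proc-D, proc-C, proc-B, proc-G.
Key observation: at proc-F the run first touches a limit — (0, 2, 0) against (0, 2, 1), exact on a resource it actually requests.
Verifying each step:
  pool = (0, 2, 1)
  proc-F needs (0, 2, 0) <= (0, 2, 1) -> finishes; pool += (1, 0, 0) = (1, 2, 1)
  proc-E needs (0, 0, 1) <= (1, 2, 1) -> finishes; pool += (0, 1, 0) = (1, 3, 1)
  proc-D needs (0, 0, 1) <= (1, 3, 1) -> finishes; pool += (3, 1, 0) = (4, 4, 1)
  proc-C needs (1, 4, 0) <= (4, 4, 1) -> finishes; pool += (1, 0, 0) = (5, 4, 1)
  proc-B needs (1, 4, 0) <= (5, 4, 1) -> finishes; pool += (2, 3, 1) = (7, 7, 2)
  proc-G needs (7, 5, 2) <= (7, 7, 2) -> finishes; pool += (3, 0, 3) = (10, 7, 5)
(3) Exactly 20 of the possible complete orderings are safe sequences.


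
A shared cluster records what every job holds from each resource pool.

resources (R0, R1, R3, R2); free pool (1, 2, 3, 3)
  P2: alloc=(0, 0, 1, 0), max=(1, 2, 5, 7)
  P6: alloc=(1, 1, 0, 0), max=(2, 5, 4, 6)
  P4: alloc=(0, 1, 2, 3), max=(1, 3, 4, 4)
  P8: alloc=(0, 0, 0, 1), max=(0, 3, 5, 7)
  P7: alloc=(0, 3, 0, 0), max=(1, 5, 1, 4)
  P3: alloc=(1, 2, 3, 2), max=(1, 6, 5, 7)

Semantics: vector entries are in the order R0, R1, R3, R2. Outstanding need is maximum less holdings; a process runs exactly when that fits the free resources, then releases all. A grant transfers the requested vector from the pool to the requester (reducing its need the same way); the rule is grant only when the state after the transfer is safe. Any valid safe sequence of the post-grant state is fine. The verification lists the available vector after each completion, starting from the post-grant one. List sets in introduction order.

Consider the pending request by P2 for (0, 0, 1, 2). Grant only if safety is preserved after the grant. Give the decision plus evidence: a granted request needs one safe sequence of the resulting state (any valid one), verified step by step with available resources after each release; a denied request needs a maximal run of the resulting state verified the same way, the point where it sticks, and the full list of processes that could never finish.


DENY — the pretend-granted state is unsafe.
Key observation: R2 is the bottleneck — with P4, P7 done the pool holds (1, 6, 4, 4), short of every remaining need.
Pretend the grant happened; the run P4, P7 goes as far as possible. Walking it through:
  pool = (1, 2, 2, 1)
  run P4 (needs (1, 2, 2, 1), free (1, 2, 2, 1)); after release of (0, 1, 2, 3) the pool is (1, 3, 4, 4)
  run P7 (needs (1, 2, 1, 4), free (1, 3, 4, 4)); after release of (0, 3, 0, 0) the pool is (1, 6, 4, 4)
  P2 still needs (1, 2, 3, 5) but only (1, 6, 4, 4) is free — short on R2
  P6 still needs (1, 4, 4, 6) but only (1, 6, 4, 4) is free — short on R2
  P8 still needs (0, 3, 5, 6) but only (1, 6, 4, 4) is free — short on R3 and R2
  P3 still needs (0, 4, 2, 5) but only (1, 6, 4, 4) is free — short on R2
Had the request been granted, P2, P6, P8 and P3 could never finish.


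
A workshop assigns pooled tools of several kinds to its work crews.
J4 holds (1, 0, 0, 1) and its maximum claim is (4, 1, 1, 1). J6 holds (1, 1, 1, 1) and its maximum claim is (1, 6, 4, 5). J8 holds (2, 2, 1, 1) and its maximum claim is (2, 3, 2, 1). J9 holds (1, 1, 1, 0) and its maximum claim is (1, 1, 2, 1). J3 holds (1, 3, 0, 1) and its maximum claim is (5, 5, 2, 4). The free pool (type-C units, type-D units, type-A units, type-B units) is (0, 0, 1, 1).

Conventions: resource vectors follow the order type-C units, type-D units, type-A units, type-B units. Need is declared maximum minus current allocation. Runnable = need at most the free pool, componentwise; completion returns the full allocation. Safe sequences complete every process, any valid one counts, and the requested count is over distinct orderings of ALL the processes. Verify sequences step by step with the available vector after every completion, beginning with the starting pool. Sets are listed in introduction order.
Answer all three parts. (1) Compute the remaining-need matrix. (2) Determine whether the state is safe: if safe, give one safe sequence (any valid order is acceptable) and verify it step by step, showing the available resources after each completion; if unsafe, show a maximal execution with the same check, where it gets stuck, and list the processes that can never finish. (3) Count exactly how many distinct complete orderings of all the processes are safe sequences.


(1) Outstanding need per process (order type-C units, type-D units, type-A units, type-B units):
  J4: (3, 1, 1, 0)
  J6: (0, 5, 3, 4)
  J8: (0, 1, 1, 0)
  J9: (0, 0, 1, 1)
  J3: (4, 2, 2, 3)
(2) SAFE. One safe sequence: J9, J8, J4, J3, J6.
Key observation: J9 is the earliest step where a requested resource binds exactly: need (0, 0, 1, 1), pool (0, 0, 1, 1) at its turn.
Verifying each step:
  pool = (0, 0, 1, 1)
  J9: need (0, 0, 1, 1) fits (0, 0, 1, 1); releases (1, 1, 1, 0), pool now (1, 1, 2, 1)
  J8: need (0, 1, 1, 0) fits (1, 1, 2, 1); releases (2, 2, 1, 1), pool now (3, 3, 3, 2)
  J4: need (3, 1, 1, 0) fits (3, 3, 3, 2); releases (1, 0, 0, 1), pool now (4, 3, 3, 3)
  J3: need (4, 2, 2, 3) fits (4, 3, 3, 3); releases (1, 3, 0, 1), pool now (5, 6, 3, 4)
  J6: need (0, 5, 3, 4) fits (5, 6, 3, 4); releases (1, 1, 1, 1), pool now (6, 7, 4, 5)
(3) The exact count: 1 of the possible complete orderings is a safe sequence.


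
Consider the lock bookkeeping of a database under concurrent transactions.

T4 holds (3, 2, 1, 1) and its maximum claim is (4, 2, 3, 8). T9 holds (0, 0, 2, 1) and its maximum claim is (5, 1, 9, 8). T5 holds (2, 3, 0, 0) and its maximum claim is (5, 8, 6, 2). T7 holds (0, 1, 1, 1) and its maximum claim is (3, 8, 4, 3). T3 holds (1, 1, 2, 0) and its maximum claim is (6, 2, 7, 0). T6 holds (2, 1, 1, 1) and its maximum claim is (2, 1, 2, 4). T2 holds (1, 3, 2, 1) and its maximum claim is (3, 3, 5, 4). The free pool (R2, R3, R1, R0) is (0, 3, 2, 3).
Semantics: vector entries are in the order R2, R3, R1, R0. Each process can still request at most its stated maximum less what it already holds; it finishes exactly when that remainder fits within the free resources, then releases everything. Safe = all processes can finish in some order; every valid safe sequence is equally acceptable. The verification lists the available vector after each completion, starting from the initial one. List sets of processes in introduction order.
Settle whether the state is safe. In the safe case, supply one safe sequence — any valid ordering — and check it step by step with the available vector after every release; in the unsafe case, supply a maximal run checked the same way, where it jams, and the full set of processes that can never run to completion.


UNSAFE — no complete ordering exists.
Key observation: after T6, T2, T7, T5, T3 complete, (6, 12, 8, 6) is the best the pool ever gets, yet each leftover process wants more R0.
Going as far as possible: T6, T2, T7, T5, T3; after that, nothing fits. Walking it through:
  pool = (0, 3, 2, 3)
  T6 needs (0, 0, 1, 3) <= (0, 3, 2, 3) -> finishes; pool += (2, 1, 1, 1) = (2, 4, 3, 4)
  T2 needs (2, 0, 3, 3) <= (2, 4, 3, 4) -> finishes; pool += (1, 3, 2, 1) = (3, 7, 5, 5)
  T7 needs (3, 7, 3, 2) <= (3, 7, 5, 5) -> finishes; pool += (0, 1, 1, 1) = (3, 8, 6, 6)
  T5 needs (3, 5, 6, 2) <= (3, 8, 6, 6) -> finishes; pool += (2, 3, 0, 0) = (5, 11, 6, 6)
  T3 needs (5, 1, 5, 0) <= (5, 11, 6, 6) -> finishes; pool += (1, 1, 2, 0) = (6, 12, 8, 6)
  T4 still needs (1, 0, 2, 7) but only (6, 12, 8, 6) is free — short on R0
  T9 still needs (5, 1, 7, 7) but only (6, 12, 8, 6) is free — short on R0
Processes that can never finish: T4 and T9.


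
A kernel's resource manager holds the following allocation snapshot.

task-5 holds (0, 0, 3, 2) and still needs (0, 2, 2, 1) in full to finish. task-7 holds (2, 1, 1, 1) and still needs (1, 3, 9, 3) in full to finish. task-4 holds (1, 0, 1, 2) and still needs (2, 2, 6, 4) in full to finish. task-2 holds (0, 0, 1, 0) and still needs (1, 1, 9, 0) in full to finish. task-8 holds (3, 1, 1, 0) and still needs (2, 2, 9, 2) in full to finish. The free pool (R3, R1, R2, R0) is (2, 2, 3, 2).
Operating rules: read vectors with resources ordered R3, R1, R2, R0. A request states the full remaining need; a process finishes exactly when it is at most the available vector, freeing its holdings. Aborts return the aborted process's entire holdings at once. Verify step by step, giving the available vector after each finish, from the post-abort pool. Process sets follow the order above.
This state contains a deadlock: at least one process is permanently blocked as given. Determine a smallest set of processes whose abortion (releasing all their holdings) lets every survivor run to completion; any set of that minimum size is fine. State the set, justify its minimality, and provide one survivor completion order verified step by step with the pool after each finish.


Abort task-2 and task-8.
Key observation: task-7 was stuck for good until task-2 and task-8 gave back (3, 1, 2, 0); in the order shown it finishes at step 3.
No one abort is enough; case by case: task-5 alone leaves task-7 blocked (short on R1 and R2); task-7 alone leaves task-2 blocked (short on R2); task-4 alone leaves task-7 blocked (short on R1 and R2); task-2 alone leaves task-7 blocked (short on R1 and R2); task-8 alone leaves task-7 blocked (short on R2).
One survivor order: task-5, task-4, task-7. Verifying each step (post-abort pool first):
  pool = (5, 3, 5, 2)
  task-5: need (0, 2, 2, 1) fits (5, 3, 5, 2); releases (0, 0, 3, 2), pool now (5, 3, 8, 4)
  task-4: need (2, 2, 6, 4) fits (5, 3, 8, 4); releases (1, 0, 1, 2), pool now (6, 3, 9, 6)
  task-7: need (1, 3, 9, 3) fits (6, 3, 9, 6); releases (2, 1, 1, 1), pool now (8, 4, 10, 7)


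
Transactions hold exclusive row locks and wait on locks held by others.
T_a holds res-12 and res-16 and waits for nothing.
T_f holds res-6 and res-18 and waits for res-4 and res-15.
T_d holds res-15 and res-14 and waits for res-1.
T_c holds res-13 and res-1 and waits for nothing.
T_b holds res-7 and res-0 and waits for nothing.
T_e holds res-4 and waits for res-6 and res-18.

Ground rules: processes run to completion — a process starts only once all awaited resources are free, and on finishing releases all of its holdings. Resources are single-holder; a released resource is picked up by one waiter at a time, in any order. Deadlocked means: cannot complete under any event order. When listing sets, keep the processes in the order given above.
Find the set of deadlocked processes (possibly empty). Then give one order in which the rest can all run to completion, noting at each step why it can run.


The deadlocked set is T_f and T_e.
Key observation: nobody on the ring T_f -> T_e -> T_f can start until another member finishes, which never happens; no other process is dragged down with it.
One completion order for the rest: T_b, T_c, T_a, T_d.
Walking it through:
  T_b: no waits; runs immediately, freeing res-7 and res-0
  T_c: no waits; runs immediately, freeing res-13 and res-1
  T_a: no waits; runs immediately, freeing res-12 and res-16
  T_d waits on res-1 — all released -> runs and releases res-15 and res-14


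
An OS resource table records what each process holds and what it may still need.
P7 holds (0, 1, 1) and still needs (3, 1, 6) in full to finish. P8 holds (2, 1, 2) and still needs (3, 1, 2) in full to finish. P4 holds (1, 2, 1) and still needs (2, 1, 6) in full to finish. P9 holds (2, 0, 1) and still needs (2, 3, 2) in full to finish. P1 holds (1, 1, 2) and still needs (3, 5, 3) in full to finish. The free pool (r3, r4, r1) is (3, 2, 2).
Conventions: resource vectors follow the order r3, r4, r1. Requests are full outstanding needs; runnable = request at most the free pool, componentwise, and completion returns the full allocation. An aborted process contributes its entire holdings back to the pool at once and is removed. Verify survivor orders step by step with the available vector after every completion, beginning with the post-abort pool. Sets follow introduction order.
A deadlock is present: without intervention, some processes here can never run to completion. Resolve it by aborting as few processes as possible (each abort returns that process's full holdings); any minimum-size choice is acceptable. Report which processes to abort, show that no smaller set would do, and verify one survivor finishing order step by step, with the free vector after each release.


Abort P1.
Key observation: before aborting P1, P4 was permanently blocked — no order could ever run it; afterwards it completes at step 2.
No smaller set exists: with zero aborts the deadlock remains.
The survivors complete as P8, P4, P7, P9. Check, step by step (starting from the post-abort pool):
  pool = (4, 3, 4)
  run P8 (needs (3, 1, 2), free (4, 3, 4)); after release of (2, 1, 2) the pool is (6, 4, 6)
  run P4 (needs (2, 1, 6), free (6, 4, 6)); after release of (1, 2, 1) the pool is (7, 6, 7)
  run P7 (needs (3, 1, 6), free (7, 6, 7)); after release of (0, 1, 1) the pool is (7, 7, 8)
  run P9 (needs (2, 3, 2), free (7, 7, 8)); after release of (2, 0, 1) the pool is (9, 7, 9)


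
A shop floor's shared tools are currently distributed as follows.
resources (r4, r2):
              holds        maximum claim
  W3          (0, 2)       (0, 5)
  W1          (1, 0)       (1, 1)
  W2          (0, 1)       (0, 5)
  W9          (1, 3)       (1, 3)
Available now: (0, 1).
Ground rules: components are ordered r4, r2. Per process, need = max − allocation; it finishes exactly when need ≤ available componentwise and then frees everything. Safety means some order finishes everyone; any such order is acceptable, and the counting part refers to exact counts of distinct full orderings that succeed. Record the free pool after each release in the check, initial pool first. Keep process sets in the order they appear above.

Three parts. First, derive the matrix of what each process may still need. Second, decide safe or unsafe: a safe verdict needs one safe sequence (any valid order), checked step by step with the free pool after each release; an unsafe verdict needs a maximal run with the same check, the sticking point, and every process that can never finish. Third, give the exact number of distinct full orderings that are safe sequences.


(1) Outstanding need per process (order r4, r2):
  W3: (0, 3)
  W1: (0, 1)
  W2: (0, 4)
  W9: (0, 0)
(2) SAFE, for example via the order W9, W3, W2, W1.
Key observation: the order never hits an exact fit; W3 is the first step at the minimum slack of 1 on its requested resources ((0, 3), (1, 4) free).
Check, step by step:
  pool = (0, 1)
  W9 needs (0, 0) <= (0, 1) -> finishes; pool += (1, 3) = (1, 4)
  W3 needs (0, 3) <= (1, 4) -> finishes; pool += (0, 2) = (1, 6)
  W2 needs (0, 4) <= (1, 6) -> finishes; pool += (0, 1) = (1, 7)
  W1 needs (0, 1) <= (1, 7) -> finishes; pool += (1, 0) = (2, 7)
(3) The exact count: 8 of the possible complete orderings are safe sequences.


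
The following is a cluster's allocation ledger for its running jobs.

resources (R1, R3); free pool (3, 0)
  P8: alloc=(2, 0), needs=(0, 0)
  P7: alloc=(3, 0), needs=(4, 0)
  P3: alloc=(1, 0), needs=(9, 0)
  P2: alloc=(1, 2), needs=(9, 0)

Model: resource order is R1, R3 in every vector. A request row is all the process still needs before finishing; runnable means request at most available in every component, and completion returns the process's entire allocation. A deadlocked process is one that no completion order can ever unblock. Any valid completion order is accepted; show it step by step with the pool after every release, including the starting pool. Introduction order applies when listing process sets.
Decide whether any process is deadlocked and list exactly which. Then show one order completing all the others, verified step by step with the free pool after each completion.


Deadlocked: P3 and P2.
Key observation: even finishing P8, P7 leaves just (8, 0) free — too little R1 for any of the remaining processes.
One completion order for the rest: P8, P7. Step-by-step check:
  pool = (3, 0)
  run P8 (needs (0, 0), free (3, 0)); after release of (2, 0) the pool is (5, 0)
  run P7 (needs (4, 0), free (5, 0)); after release of (3, 0) the pool is (8, 0)
The stuck group stays short no matter what:
  blocked: P3 wants (9, 0), pool (8, 0) — not enough R1
  blocked: P2 wants (9, 0), pool (8, 0) — not enough R1


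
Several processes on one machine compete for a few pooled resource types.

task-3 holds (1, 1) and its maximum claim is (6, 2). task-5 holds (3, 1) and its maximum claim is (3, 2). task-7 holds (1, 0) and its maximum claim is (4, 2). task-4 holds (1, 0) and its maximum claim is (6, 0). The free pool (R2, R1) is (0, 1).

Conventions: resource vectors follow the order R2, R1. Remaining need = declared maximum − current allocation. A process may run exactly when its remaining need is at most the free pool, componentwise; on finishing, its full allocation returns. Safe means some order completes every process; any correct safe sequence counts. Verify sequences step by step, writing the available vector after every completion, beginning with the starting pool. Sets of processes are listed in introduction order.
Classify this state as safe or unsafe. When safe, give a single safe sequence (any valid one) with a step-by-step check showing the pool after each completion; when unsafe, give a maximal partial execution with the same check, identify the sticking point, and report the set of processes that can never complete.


UNSAFE.
Key observation: the pool after task-5, task-7 is (4, 2); every surviving request exceeds it in R2, so progress ends there.
The run task-5, task-7 cannot be extended any further. Step-by-step check:
  pool = (0, 1)
  task-5 needs (0, 1) <= (0, 1) -> finishes; pool += (3, 1) = (3, 2)
  task-7 needs (3, 2) <= (3, 2) -> finishes; pool += (1, 0) = (4, 2)
  task-3 cannot run: need (5, 1) vs free (4, 2) (insufficient R2)
  task-4 cannot run: need (5, 0) vs free (4, 2) (insufficient R2)
Processes that can never finish: task-3 and task-4.


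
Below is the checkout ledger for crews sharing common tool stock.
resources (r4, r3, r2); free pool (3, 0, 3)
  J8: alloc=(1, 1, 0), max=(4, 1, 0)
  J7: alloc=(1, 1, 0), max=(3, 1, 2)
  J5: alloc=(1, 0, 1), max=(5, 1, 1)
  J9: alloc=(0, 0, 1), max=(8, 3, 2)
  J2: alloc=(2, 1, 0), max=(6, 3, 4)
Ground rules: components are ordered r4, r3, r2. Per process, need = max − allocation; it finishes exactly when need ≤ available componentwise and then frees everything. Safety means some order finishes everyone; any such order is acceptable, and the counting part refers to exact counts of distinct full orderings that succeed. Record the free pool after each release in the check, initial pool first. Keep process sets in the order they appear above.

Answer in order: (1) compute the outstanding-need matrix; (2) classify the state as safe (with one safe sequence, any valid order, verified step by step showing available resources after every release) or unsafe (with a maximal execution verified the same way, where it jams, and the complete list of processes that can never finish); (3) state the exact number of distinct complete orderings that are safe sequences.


(1) Outstanding need per process (order r4, r3, r2):
  J8: (3, 0, 0)
  J7: (2, 0, 2)
  J5: (4, 1, 0)
  J9: (8, 3, 1)
  J2: (4, 2, 4)
(2) SAFE, for example via the order J7, J5, J8, J2, J9.
Key observation: J5 is the earliest step where a requested resource binds exactly: need (4, 1, 0), pool (4, 1, 3) at its turn.
Walking it through:
  pool = (3, 0, 3)
  J7: need (2, 0, 2) fits (3, 0, 3); releases (1, 1, 0), pool now (4, 1, 3)
  J5: need (4, 1, 0) fits (4, 1, 3); releases (1, 0, 1), pool now (5, 1, 4)
  J8: need (3, 0, 0) fits (5, 1, 4); releases (1, 1, 0), pool now (6, 2, 4)
  J2: need (4, 2, 4) fits (6, 2, 4); releases (2, 1, 0), pool now (8, 3, 4)
  J9: need (8, 3, 1) fits (8, 3, 4); releases (0, 0, 1), pool now (8, 3, 5)
(3) Precisely 4 of the possible complete orderings are safe sequences.


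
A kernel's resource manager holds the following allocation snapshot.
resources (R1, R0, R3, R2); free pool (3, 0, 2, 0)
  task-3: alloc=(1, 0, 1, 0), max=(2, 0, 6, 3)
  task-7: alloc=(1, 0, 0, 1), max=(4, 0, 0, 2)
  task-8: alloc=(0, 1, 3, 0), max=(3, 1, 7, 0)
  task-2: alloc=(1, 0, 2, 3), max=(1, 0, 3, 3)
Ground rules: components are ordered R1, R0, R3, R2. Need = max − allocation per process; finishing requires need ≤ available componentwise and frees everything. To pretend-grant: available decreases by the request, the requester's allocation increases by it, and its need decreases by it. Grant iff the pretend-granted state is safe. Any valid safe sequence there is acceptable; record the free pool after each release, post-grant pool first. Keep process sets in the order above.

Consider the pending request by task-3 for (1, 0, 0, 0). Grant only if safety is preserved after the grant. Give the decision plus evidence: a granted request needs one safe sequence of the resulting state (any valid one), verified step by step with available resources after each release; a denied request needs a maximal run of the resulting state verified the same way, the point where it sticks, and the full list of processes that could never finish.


GRANT — the state after the grant stays safe, e.g. via task-2, task-8, task-7, task-3.
Key observation: (2, 0, 2, 0) free after granting still covers task-2 first, and each release covers the next.
Step-by-step check of the post-grant state:
  pool = (2, 0, 2, 0)
  task-2: need (0, 0, 1, 0) fits (2, 0, 2, 0); releases (1, 0, 2, 3), pool now (3, 0, 4, 3)
  task-8: need (3, 0, 4, 0) fits (3, 0, 4, 3); releases (0, 1, 3, 0), pool now (3, 1, 7, 3)
  task-7: need (3, 0, 0, 1) fits (3, 1, 7, 3); releases (1, 0, 0, 1), pool now (4, 1, 7, 4)
  task-3: need (0, 0, 5, 3) fits (4, 1, 7, 4); releases (2, 0, 1, 0), pool now (6, 1, 8, 4)


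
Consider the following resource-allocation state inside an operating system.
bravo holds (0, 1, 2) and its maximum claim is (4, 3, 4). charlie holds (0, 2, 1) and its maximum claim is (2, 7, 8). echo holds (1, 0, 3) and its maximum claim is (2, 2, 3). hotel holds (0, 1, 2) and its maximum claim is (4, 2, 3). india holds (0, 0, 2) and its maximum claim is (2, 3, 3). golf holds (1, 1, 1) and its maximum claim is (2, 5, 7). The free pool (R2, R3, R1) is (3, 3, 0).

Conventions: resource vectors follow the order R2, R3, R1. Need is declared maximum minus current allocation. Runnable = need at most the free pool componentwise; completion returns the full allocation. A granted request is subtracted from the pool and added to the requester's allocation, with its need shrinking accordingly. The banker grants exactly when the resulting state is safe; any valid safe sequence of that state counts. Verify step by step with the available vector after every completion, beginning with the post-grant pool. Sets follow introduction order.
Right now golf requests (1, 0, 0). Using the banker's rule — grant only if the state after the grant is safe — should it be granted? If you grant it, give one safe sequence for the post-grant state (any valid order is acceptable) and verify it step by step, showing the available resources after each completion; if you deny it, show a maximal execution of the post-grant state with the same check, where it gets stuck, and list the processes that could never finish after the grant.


DENY — the pretend-granted state is unsafe.
Key observation: after echo, india the pool peaks at (3, 3, 5), and each blocked process is short somewhere: bravo on R2; charlie on R3, R1; hotel on R2; golf on R3, R1.
On the post-grant state, echo, india is a maximal run — nothing extends it. Verifying each step:
  pool = (2, 3, 0)
  echo: need (1, 2, 0) fits (2, 3, 0); releases (1, 0, 3), pool now (3, 3, 3)
  india: need (2, 3, 1) fits (3, 3, 3); releases (0, 0, 2), pool now (3, 3, 5)
  blocked: bravo wants (4, 2, 2), pool (3, 3, 5) — not enough R2
  blocked: charlie wants (2, 5, 7), pool (3, 3, 5) — not enough R3 and R1
  blocked: hotel wants (4, 1, 1), pool (3, 3, 5) — not enough R2
  blocked: golf wants (0, 4, 6), pool (3, 3, 5) — not enough R3 and R1
Processes that could never finish after the grant: bravo, charlie, hotel and golf.


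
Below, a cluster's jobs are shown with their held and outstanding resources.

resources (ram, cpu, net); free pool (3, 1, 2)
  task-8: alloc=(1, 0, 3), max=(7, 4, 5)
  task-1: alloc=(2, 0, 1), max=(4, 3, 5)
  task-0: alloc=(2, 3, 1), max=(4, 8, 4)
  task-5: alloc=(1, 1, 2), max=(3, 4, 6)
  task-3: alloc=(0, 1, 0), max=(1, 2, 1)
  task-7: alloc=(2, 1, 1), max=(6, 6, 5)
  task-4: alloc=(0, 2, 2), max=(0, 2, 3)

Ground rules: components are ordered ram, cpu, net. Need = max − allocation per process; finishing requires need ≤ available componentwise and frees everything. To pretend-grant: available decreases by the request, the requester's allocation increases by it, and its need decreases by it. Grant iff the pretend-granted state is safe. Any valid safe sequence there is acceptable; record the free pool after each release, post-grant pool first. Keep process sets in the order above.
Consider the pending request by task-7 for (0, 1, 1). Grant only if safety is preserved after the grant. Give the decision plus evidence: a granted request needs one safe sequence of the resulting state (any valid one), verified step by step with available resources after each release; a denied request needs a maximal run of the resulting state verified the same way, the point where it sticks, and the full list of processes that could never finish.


DENY. Granting would leave the state unsafe.
Key observation: after task-4, task-3 the pool peaks at (3, 3, 3), and each blocked process is short somewhere: task-8 on ram, cpu; task-1 on net; task-0 on cpu; task-5 on net; task-7 on ram, cpu.
After a pretend grant, a maximal execution: task-4, task-3 — then nothing else fits. Verifying each step:
  pool = (3, 0, 1)
  run task-4 (needs (0, 0, 1), free (3, 0, 1)); after release of (0, 2, 2) the pool is (3, 2, 3)
  run task-3 (needs (1, 1, 1), free (3, 2, 3)); after release of (0, 1, 0) the pool is (3, 3, 3)
  task-8 cannot run: need (6, 4, 2) vs free (3, 3, 3) (insufficient ram and cpu)
  task-1 cannot run: need (2, 3, 4) vs free (3, 3, 3) (insufficient net)
  task-0 cannot run: need (2, 5, 3) vs free (3, 3, 3) (insufficient cpu)
  task-5 cannot run: need (2, 3, 4) vs free (3, 3, 3) (insufficient net)
  task-7 cannot run: need (4, 4, 3) vs free (3, 3, 3) (insufficient ram and cpu)
Had the request been granted, task-8, task-1, task-0, task-5 and task-7 could never finish.


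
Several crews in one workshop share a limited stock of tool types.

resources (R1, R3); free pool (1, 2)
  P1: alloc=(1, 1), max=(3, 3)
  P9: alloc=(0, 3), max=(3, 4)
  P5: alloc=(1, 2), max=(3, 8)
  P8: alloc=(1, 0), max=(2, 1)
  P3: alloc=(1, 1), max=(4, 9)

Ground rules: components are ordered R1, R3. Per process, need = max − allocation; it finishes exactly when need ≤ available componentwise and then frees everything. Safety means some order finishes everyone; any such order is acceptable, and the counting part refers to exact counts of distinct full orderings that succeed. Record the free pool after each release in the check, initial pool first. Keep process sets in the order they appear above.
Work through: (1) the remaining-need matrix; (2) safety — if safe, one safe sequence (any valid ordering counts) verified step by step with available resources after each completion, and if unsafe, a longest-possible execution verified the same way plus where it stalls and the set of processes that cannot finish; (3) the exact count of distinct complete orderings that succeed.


(1) Need matrix, components ordered R1, R3:
  P1: (2, 2)
  P9: (3, 1)
  P5: (2, 6)
  P8: (1, 1)
  P3: (3, 8)
(2) SAFE, for example via the order P8, P1, P9, P5, P3.
Key observation: P8 is the earliest step where a requested resource binds exactly: need (1, 1), pool (1, 2) at its turn.
Check, step by step:
  pool = (1, 2)
  P8: need (1, 1) fits (1, 2); releases (1, 0), pool now (2, 2)
  P1: need (2, 2) fits (2, 2); releases (1, 1), pool now (3, 3)
  P9: need (3, 1) fits (3, 3); releases (0, 3), pool now (3, 6)
  P5: need (2, 6) fits (3, 6); releases (1, 2), pool now (4, 8)
  P3: need (3, 8) fits (4, 8); releases (1, 1), pool now (5, 9)
(3) The exact count: 1 of the possible complete orderings is a safe sequence.


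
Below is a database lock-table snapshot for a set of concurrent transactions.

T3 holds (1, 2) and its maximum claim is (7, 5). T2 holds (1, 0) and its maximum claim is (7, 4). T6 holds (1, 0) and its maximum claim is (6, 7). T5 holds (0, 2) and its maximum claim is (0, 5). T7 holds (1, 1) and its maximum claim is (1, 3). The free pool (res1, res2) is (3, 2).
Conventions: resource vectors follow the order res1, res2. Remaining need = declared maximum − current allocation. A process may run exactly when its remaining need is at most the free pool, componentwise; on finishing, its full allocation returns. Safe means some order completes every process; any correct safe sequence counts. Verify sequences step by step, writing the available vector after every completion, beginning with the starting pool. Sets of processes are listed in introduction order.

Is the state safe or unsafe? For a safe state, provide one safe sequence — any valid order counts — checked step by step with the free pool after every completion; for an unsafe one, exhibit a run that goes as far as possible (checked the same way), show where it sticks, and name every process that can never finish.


UNSAFE — no complete ordering exists.
Key observation: the wall is res1: completing T7, T5 brings the pool only to (4, 5), and all the rest need more.
The run T7, T5 cannot be extended any further. Verifying each step:
  pool = (3, 2)
  T7 needs (0, 2) <= (3, 2) -> finishes; pool += (1, 1) = (4, 3)
  T5 needs (0, 3) <= (4, 3) -> finishes; pool += (0, 2) = (4, 5)
  blocked: T3 wants (6, 3), pool (4, 5) — not enough res1
  blocked: T2 wants (6, 4), pool (4, 5) — not enough res1
  blocked: T6 wants (5, 7), pool (4, 5) — not enough res1 and res2
Processes that can never finish: T3, T2 and T6.


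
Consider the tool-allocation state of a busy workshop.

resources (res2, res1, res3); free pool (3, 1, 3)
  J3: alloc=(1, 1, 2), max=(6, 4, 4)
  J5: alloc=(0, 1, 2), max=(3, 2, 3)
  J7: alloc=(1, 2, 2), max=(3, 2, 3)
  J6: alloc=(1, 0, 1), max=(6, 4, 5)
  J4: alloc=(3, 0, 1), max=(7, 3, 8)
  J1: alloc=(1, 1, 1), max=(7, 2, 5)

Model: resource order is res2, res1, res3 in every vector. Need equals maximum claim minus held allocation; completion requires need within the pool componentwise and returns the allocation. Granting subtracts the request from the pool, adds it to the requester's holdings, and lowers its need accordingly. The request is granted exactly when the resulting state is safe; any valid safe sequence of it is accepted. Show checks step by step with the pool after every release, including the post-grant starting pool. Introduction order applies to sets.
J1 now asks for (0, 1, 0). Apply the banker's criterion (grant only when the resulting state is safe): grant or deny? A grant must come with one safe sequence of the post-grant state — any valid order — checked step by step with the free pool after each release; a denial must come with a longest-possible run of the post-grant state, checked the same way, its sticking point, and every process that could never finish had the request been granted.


GRANT — the state after the grant stays safe, e.g. via J7, J5, J4, J1, J6, J3.
Key observation: after the grant the pool drops to (3, 0, 3), which still lets J7 finish first and unwind the rest.
Check on the post-grant state, step by step:
  pool = (3, 0, 3)
  J7 needs (2, 0, 1) <= (3, 0, 3) -> finishes; pool += (1, 2, 2) = (4, 2, 5)
  J5 needs (3, 1, 1) <= (4, 2, 5) -> finishes; pool += (0, 1, 2) = (4, 3, 7)
  J4 needs (4, 3, 7) <= (4, 3, 7) -> finishes; pool += (3, 0, 1) = (7, 3, 8)
  J1 needs (6, 0, 4) <= (7, 3, 8) -> finishes; pool += (1, 2, 1) = (8, 5, 9)
  J6 needs (5, 4, 4) <= (8, 5, 9) -> finishes; pool += (1, 0, 1) = (9, 5, 10)
  J3 needs (5, 3, 2) <= (9, 5, 10) -> finishes; pool += (1, 1, 2) = (10, 6, 12)


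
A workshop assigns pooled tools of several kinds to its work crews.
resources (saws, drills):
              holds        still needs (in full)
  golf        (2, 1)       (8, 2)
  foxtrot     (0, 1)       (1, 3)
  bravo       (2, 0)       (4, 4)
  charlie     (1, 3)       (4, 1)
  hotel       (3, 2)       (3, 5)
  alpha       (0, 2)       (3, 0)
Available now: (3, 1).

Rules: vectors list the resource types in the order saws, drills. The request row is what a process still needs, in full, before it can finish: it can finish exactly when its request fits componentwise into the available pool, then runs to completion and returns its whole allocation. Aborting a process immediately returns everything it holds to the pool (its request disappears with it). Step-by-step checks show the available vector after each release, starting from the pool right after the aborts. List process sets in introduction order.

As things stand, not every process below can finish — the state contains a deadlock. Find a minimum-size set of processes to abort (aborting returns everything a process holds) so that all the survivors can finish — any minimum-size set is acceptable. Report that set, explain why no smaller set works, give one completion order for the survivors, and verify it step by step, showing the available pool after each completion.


The answer: abort hotel.
Key observation: charlie was stuck for good until hotel gave back (3, 2); in the order shown it finishes at step 1.
No smaller set exists: with zero aborts the deadlock remains.
Survivors finish in the order: charlie, bravo, golf, alpha, foxtrot. Check, step by step (pool after the aborts first):
  pool = (6, 3)
  run charlie (needs (4, 1), free (6, 3)); after release of (1, 3) the pool is (7, 6)
  run bravo (needs (4, 4), free (7, 6)); after release of (2, 0) the pool is (9, 6)
  run golf (needs (8, 2), free (9, 6)); after release of (2, 1) the pool is (11, 7)
  run alpha (needs (3, 0), free (11, 7)); after release of (0, 2) the pool is (11, 9)
  run foxtrot (needs (1, 3), free (11, 9)); after release of (0, 1) the pool is (11, 10)


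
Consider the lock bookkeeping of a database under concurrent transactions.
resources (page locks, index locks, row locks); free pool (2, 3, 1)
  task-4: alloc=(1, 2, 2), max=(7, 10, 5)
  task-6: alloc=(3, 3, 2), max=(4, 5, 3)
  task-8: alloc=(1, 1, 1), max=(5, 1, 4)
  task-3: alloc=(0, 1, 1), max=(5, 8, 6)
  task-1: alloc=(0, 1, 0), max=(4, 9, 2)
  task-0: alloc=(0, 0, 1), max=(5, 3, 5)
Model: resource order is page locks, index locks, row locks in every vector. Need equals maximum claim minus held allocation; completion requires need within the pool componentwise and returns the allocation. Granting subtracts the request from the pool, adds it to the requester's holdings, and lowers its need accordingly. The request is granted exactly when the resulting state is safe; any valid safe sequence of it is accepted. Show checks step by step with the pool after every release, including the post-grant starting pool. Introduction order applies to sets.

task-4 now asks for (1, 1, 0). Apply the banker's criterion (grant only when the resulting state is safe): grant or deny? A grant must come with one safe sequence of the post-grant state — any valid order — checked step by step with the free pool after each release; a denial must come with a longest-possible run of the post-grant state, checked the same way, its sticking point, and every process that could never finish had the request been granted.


DENY. Granting would leave the state unsafe.
Key observation: the wall is index locks: completing task-6, task-8, task-0 brings the pool only to (5, 6, 5), and all the rest need more.
After a pretend grant, a maximal execution: task-6, task-8, task-0 — then nothing else fits. Walking it through:
  pool = (1, 2, 1)
  task-6 needs (1, 2, 1) <= (1, 2, 1) -> finishes; pool += (3, 3, 2) = (4, 5, 3)
  task-8 needs (4, 0, 3) <= (4, 5, 3) -> finishes; pool += (1, 1, 1) = (5, 6, 4)
  task-0 needs (5, 3, 4) <= (5, 6, 4) -> finishes; pool += (0, 0, 1) = (5, 6, 5)
  blocked: task-4 wants (5, 7, 3), pool (5, 6, 5) — not enough index locks
  blocked: task-3 wants (5, 7, 5), pool (5, 6, 5) — not enough index locks
  blocked: task-1 wants (4, 8, 2), pool (5, 6, 5) — not enough index locks
Had the request been granted, task-4, task-3 and task-1 could never finish.


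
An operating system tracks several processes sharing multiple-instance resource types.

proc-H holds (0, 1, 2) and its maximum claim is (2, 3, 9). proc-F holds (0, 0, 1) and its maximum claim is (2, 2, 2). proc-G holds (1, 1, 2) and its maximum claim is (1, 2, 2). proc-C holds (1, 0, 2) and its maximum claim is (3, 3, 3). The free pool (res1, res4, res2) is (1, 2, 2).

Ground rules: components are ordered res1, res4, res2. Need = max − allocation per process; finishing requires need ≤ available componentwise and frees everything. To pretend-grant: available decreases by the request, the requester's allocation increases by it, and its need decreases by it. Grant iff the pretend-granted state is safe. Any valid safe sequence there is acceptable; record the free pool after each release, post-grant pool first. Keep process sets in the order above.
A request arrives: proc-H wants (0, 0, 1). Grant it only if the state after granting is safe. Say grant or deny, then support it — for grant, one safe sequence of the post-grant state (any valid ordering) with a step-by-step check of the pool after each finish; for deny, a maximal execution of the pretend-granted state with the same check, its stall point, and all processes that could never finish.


GRANT: granting preserves safety; a valid post-grant sequence is proc-G, proc-F, proc-C, proc-H.
Key observation: after the grant the pool drops to (1, 2, 1), which still lets proc-G finish first and unwind the rest.
Check on the post-grant state, step by step:
  pool = (1, 2, 1)
  proc-G: need (0, 1, 0) fits (1, 2, 1); releases (1, 1, 2), pool now (2, 3, 3)
  proc-F: need (2, 2, 1) fits (2, 3, 3); releases (0, 0, 1), pool now (2, 3, 4)
  proc-C: need (2, 3, 1) fits (2, 3, 4); releases (1, 0, 2), pool now (3, 3, 6)
  proc-H: need (2, 2, 6) fits (3, 3, 6); releases (0, 1, 3), pool now (3, 4, 9)
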